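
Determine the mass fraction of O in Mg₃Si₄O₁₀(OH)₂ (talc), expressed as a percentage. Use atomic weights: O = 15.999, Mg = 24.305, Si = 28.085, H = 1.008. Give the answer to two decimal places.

M(Mg₃Si₄O₁₀(OH)₂) = 379.259 g/mol.
O contributes 12 × 15.999 = 191.988 g per mole.
191.988/379.259 = 0.5062 → 50.62%.

50.62 wt%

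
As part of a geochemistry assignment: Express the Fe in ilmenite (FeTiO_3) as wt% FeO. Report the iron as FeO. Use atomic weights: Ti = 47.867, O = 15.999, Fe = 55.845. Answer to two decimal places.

M(FeTiO_3) = 151.709 g/mol; M(FeO) = 71.844 g/mol.
Moles FeO per formula unit = 1 Fe ÷ 1 = 1.0000.
FeO fraction = (1.0000 × 71.844) / 151.709 = 71.844/151.709 = 0.4736.

47.36 wt%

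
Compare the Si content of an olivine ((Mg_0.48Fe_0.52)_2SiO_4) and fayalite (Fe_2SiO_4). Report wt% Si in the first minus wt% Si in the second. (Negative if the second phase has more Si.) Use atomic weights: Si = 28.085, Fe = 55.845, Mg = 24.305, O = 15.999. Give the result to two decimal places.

M((Mg_0.48Fe_0.52)_2SiO_4) = 173.493 g/mol, so wt% Si = 28.085/173.493 × 100 = 16.19%.
M(Fe_2SiO_4) = 203.771 g/mol, so wt% Si = 28.085/203.771 × 100 = 13.78%.
16.19 − 13.78 = 2.41 pp.

2.41 percentage points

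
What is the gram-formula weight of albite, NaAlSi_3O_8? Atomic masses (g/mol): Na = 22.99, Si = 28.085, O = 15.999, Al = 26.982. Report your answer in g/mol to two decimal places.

The formula mass is the sum 1*22.99 + 1*26.982 + 3*28.085 + 8*15.999.

262.22 g/mol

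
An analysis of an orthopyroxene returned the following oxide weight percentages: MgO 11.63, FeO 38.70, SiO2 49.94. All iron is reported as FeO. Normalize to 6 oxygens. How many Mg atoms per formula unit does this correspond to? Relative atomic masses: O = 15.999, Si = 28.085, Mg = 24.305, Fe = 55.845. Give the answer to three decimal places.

0.695 Mg apfu

MgO (M=40.304): mol = 0.28856; Mg = 0.28856, O = 0.28856.
FeO (M=71.844): mol = 0.53867; Fe = 0.53867, O = 0.53867.
SiO2 (M=60.083): mol = 0.83118; Si = 0.83118, O = 1.66236.
ΣO = 2.48959; factor = 6/ΣO = 2.41004.
Mg apfu = 0.28856 × 2.41004 = 0.695.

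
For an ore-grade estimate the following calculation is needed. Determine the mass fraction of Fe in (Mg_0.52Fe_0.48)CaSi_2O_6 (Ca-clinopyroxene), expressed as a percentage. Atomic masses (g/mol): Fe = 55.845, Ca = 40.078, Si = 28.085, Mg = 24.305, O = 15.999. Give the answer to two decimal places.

Molar mass of (Mg_0.52Fe_0.48)CaSi_2O_6: 0.52×24.305 + 0.48×55.845 + 1×40.078 + 2×28.085 + 6×15.999 = 231.686 g/mol.
Mass of Fe per formula unit: 0.48 × 55.845 = 26.806 g.
Weight fraction Fe = 26.806 / 231.686 = 0.1157.

11.57 weight percent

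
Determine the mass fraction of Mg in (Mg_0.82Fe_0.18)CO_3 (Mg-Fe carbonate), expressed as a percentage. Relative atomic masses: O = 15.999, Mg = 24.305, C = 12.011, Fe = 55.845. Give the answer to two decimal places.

22.15 mass %

Molar mass of (Mg_0.82Fe_0.18)CO_3: 0.82*24.305 + 0.18*55.845 + 1*12.011 + 3*15.999 = 89.990 g/mol.
Mass of Mg per formula unit: 0.82 × 24.305 = 19.930 g.
Weight fraction Mg = 19.930 / 89.990 = 0.2215.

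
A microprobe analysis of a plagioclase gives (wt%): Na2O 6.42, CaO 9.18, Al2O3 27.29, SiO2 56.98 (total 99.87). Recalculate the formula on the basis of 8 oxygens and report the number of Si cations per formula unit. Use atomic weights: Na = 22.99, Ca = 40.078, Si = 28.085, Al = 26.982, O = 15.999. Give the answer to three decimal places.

2.557 Si apfu

Na2O (M=61.979): mol = 0.10358; Na = 0.20716, O = 0.10358.
CaO (M=56.077): mol = 0.16370; Ca = 0.16370, O = 0.16370.
Al2O3 (M=101.961): mol = 0.26765; Al = 0.53530, O = 0.80295.
SiO2 (M=60.083): mol = 0.94835; Si = 0.94835, O = 1.89670.
ΣO = 2.96693; factor = 8/ΣO = 2.69639.
Si apfu = 0.94835 × 2.69639 = 2.557.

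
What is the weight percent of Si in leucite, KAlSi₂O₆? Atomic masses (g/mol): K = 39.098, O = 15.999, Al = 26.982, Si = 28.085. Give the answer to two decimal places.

25.74 wt%

Molar mass of KAlSi₂O₆: 1·39.098 + 1·26.982 + 2·28.085 + 6·15.999 = 218.244 g/mol.
Mass of Si per formula unit: 2 × 28.085 = 56.170 g.
Weight fraction Si = 56.170 / 218.244 = 0.2574.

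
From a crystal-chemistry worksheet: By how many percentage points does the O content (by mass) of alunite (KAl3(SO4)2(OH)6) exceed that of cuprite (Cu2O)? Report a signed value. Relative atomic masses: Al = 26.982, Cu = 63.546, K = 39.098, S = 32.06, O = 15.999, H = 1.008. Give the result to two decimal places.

42.90 percentage points

First mineral: 223.986 g O in 414.198 g formula = 54.08 wt% O.
Second mineral: 15.999 g O in 143.091 g formula = 11.18 wt% O.
54.08% − 11.18% gives a difference of 42.90 percentage points.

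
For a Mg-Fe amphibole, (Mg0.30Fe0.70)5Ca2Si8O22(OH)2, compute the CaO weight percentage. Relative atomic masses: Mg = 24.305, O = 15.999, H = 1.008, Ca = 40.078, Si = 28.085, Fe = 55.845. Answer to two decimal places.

12.15 wt%

Molar mass of (Mg0.30Fe0.70)5Ca2Si8O22(OH)2 = 1.50×24.305 + 3.50×55.845 + 2×40.078 + 8×28.085 + 24×15.999 + 2×1.008 = 922.743 g/mol.
Each formula unit contains 2 Ca, equivalent to 2/1 = 2.0000 mol CaO.
M(CaO) = 1×40.078 + 1×15.999 = 56.077 g/mol.
Mass of CaO per formula unit = 2.0000 × 56.077 = 112.154 g.
CaO wt% = 112.154 / 922.743 × 100 = 12.15%.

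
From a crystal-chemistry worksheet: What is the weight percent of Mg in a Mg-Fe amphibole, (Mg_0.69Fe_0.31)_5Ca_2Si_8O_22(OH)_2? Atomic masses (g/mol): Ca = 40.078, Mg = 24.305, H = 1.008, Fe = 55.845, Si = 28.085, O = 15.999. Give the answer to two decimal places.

9.74 mass %

Molar mass of (Mg_0.69Fe_0.31)_5Ca_2Si_8O_22(OH)_2: 3.45×24.305 + 1.55×55.845 + 2×40.078 + 8×28.085 + 24×15.999 + 2×1.008 = 861.240 g/mol.
Mass of Mg per formula unit: 3.45 × 24.305 = 83.852 g.
Weight fraction Mg = 83.852 / 861.240 = 0.0974.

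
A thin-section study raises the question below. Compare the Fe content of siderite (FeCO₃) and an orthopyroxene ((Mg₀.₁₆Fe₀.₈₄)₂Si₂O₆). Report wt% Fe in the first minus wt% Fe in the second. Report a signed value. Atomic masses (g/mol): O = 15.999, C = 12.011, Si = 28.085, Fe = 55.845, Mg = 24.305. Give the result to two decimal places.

11.23 percentage points

Fe in FeCO₃: molar mass 115.853 g/mol; 1×55.845 = 55.845 g → 48.20 wt%.
Fe in (Mg₀.₁₆Fe₀.₈₄)₂Si₂O₆: molar mass 253.761 g/mol; 1.68×55.845 = 93.820 g → 36.97 wt%.
Difference = 48.20 − 36.97 = 11.23 percentage points.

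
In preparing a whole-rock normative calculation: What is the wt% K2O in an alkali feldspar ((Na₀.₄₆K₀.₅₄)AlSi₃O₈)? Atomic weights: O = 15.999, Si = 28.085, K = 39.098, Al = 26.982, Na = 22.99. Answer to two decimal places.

M((Na₀.₄₆K₀.₅₄)AlSi₃O₈) = 270.917 g/mol; M(K2O) = 94.195 g/mol.
Moles K2O per formula unit = 0.54 K ÷ 2 = 0.2700.
K2O fraction = (0.2700 × 94.195) / 270.917 = 25.433/270.917 = 0.0939.

9.39 wt%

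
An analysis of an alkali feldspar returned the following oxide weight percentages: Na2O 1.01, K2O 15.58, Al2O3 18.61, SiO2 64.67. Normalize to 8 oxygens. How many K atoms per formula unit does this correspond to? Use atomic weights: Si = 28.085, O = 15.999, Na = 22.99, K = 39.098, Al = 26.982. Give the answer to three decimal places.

Na2O (M=61.979): mol = 0.01630; Na = 0.03260, O = 0.01630.
K2O (M=94.195): mol = 0.16540; K = 0.33080, O = 0.16540.
Al2O3 (M=101.961): mol = 0.18252; Al = 0.36504, O = 0.54756.
SiO2 (M=60.083): mol = 1.07634; Si = 1.07634, O = 2.15268.
ΣO = 2.88194; factor = 8/ΣO = 2.77591.
K apfu = 0.33080 × 2.77591 = 0.918.

0.918 K apfu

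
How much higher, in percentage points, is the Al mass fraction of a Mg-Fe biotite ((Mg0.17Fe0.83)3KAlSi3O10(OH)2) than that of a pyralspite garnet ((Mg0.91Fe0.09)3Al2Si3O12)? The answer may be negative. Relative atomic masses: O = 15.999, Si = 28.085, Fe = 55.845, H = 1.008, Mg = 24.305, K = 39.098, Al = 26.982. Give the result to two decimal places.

-7.67 percentage points

M((Mg0.17Fe0.83)3KAlSi3O10(OH)2) = 495.789 g/mol, so wt% Al = 26.982/495.789 × 100 = 5.44%.
M((Mg0.91Fe0.09)3Al2Si3O12) = 411.638 g/mol, so wt% Al = 53.964/411.638 × 100 = 13.11%.
5.44 − 13.11 = -7.67 pp.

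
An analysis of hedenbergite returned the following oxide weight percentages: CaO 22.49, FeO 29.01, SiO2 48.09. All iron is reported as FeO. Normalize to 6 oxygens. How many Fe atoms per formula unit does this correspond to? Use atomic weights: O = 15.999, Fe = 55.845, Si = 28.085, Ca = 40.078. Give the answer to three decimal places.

1.007 Fe apfu

CaO (M=56.077): mol = 0.40106; Ca = 0.40106, O = 0.40106.
FeO (M=71.844): mol = 0.40379; Fe = 0.40379, O = 0.40379.
SiO2 (M=60.083): mol = 0.80039; Si = 0.80039, O = 1.60078.
ΣO = 2.40563; factor = 6/ΣO = 2.49415.
Fe apfu = 0.40379 × 2.49415 = 1.007.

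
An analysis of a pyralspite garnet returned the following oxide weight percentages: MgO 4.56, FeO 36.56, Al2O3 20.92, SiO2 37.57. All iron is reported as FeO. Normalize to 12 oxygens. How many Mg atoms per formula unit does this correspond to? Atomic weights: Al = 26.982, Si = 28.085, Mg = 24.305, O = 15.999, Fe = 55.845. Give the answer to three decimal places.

0.546 Mg apfu

4.56 wt% MgO ÷ 40.304 g/mol = 0.11314 mol, giving 0.11314 Mg and 0.11314 O.
36.56 wt% FeO ÷ 71.844 g/mol = 0.50888 mol, giving 0.50888 Fe and 0.50888 O.
20.92 wt% Al2O3 ÷ 101.961 g/mol = 0.20518 mol, giving 0.41036 Al and 0.61554 O.
37.57 wt% SiO2 ÷ 60.083 g/mol = 0.62530 mol, giving 0.62530 Si and 1.25060 O.
Oxygen sums to 2.48816; scaling by 12/2.48816 = 4.82284 puts the formula on 12 O.
Mg: 0.11314 × 4.82284 = 0.546 atoms per formula unit.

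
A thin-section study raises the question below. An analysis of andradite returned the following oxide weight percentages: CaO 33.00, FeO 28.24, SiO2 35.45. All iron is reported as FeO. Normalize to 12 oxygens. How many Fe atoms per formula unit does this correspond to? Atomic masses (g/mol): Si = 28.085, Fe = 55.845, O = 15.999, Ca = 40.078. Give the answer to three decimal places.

CaO (M=56.077): mol = 0.58848; Ca = 0.58848, O = 0.58848.
FeO (M=71.844): mol = 0.39307; Fe = 0.39307, O = 0.39307.
SiO2 (M=60.083): mol = 0.59002; Si = 0.59002, O = 1.18004.
ΣO = 2.16159; factor = 12/ΣO = 5.55147.
Fe apfu = 0.39307 × 5.55147 = 2.182.

2.182 Fe apfu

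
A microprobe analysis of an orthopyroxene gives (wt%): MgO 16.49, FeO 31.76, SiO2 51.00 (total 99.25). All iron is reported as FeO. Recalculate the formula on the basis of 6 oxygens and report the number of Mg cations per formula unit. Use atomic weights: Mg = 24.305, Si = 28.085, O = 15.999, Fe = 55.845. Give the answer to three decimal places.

16.49 wt% MgO ÷ 40.304 g/mol = 0.40914 mol, giving 0.40914 Mg and 0.40914 O.
31.76 wt% FeO ÷ 71.844 g/mol = 0.44207 mol, giving 0.44207 Fe and 0.44207 O.
51.00 wt% SiO2 ÷ 60.083 g/mol = 0.84883 mol, giving 0.84883 Si and 1.69766 O.
Oxygen sums to 2.54887; scaling by 6/2.54887 = 2.35398 puts the formula on 6 O.
Mg: 0.40914 × 2.35398 = 0.963 atoms per formula unit.

0.963 Mg apfu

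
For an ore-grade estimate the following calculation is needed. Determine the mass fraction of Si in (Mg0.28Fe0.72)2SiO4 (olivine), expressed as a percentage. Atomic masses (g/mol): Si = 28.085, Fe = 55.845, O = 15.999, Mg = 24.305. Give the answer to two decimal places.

Molar mass of (Mg0.28Fe0.72)2SiO4: 0.56*24.305 + 1.44*55.845 + 1*28.085 + 4*15.999 = 186.109 g/mol.
Mass of Si per formula unit: 1 × 28.085 = 28.085 g.
Weight fraction Si = 28.085 / 186.109 = 0.1509.

15.09 wt%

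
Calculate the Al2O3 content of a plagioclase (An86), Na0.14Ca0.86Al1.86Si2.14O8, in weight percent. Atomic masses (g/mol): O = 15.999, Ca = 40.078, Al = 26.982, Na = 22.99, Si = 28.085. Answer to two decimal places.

M(Na0.14Ca0.86Al1.86Si2.14O8) = 275.966 g/mol; M(Al2O3) = 101.961 g/mol.
Moles Al2O3 per formula unit = 1.86 Al ÷ 2 = 0.9300.
Al2O3 fraction = (0.9300 × 101.961) / 275.966 = 94.824/275.966 = 0.3436.

34.36 wt%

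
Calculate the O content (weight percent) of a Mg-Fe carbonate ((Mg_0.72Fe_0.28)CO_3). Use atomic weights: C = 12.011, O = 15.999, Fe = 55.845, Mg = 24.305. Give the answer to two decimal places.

51.53 weight percent

Molar mass of (Mg_0.72Fe_0.28)CO_3: 0.72·24.305 + 0.28·55.845 + 1·12.011 + 3·15.999 = 93.144 g/mol.
Mass of O per formula unit: 3 × 15.999 = 47.997 g.
Weight fraction O = 47.997 / 93.144 = 0.5153.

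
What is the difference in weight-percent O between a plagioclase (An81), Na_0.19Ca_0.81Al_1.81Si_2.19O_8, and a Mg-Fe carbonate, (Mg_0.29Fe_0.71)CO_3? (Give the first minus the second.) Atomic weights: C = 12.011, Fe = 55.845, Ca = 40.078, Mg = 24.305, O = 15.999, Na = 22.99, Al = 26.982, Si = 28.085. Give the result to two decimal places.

1.53 percentage points

First mineral: 127.992 g O in 275.167 g formula = 46.51 wt% O.
Second mineral: 47.997 g O in 106.706 g formula = 44.98 wt% O.
46.51% − 44.98% gives a difference of 1.53 percentage points.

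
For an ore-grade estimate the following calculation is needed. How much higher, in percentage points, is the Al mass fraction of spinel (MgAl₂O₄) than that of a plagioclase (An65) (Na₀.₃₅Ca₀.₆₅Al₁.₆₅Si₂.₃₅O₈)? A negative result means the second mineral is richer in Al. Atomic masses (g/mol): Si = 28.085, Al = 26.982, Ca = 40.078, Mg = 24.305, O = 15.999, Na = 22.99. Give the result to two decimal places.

21.60 percentage points

First mineral: 53.964 g Al in 142.265 g formula = 37.93 wt% Al.
Second mineral: 44.520 g Al in 272.609 g formula = 16.33 wt% Al.
37.93% − 16.33% gives a difference of 21.60 percentage points.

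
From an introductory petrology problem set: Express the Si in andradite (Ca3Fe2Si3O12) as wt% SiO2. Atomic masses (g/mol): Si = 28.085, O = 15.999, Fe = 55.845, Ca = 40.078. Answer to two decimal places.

35.47 wt%

Formula mass = 508.167 g/mol.
3 Si → 3.0000 mol SiO2 per formula unit; M(SiO2) = 60.083, so SiO2 mass = 180.249 g.
180.249/508.167 × 100 = 35.47 wt%.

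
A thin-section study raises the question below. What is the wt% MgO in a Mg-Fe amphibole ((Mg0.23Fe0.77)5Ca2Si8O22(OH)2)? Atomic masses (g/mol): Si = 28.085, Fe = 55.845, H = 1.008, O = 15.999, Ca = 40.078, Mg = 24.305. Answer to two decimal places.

Molar mass of (Mg0.23Fe0.77)5Ca2Si8O22(OH)2 = 1.15·24.305 + 3.85·55.845 + 2·40.078 + 8·28.085 + 24·15.999 + 2·1.008 = 933.782 g/mol.
Each formula unit contains 1.15 Mg, equivalent to 1.15/1 = 1.1500 mol MgO.
M(MgO) = 1×24.305 + 1×15.999 = 40.304 g/mol.
Mass of MgO per formula unit = 1.1500 × 40.304 = 46.350 g.
MgO wt% = 46.350 / 933.782 × 100 = 4.96%.

4.96 wt%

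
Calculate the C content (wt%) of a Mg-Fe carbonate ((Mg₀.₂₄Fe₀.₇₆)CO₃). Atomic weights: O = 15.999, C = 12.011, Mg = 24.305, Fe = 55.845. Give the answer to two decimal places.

11.09 wt%

Formula mass = 0.24×24.305 + 0.76×55.845 + 1×12.011 + 3×15.999 = 108.283 g/mol, of which 12.011 g is C.
So C makes up 12.011/108.283 = 0.1109 of the mass, i.e. 11.09%.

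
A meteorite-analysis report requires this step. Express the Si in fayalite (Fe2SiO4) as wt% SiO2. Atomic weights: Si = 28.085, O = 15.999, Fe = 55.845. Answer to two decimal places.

29.49 wt%

Formula mass = 203.771 g/mol.
1 Si → 1.0000 mol SiO2 per formula unit; M(SiO2) = 60.083, so SiO2 mass = 60.083 g.
60.083/203.771 × 100 = 29.49 wt%.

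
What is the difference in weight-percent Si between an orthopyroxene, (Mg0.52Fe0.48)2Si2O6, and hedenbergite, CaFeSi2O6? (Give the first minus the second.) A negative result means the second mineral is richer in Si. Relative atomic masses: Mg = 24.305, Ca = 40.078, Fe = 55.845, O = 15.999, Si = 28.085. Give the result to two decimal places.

1.67 percentage points

M((Mg0.52Fe0.48)2Si2O6) = 231.052 g/mol, so wt% Si = 56.170/231.052 × 100 = 24.31%.
M(CaFeSi2O6) = 248.087 g/mol, so wt% Si = 56.170/248.087 × 100 = 22.64%.
24.31 − 22.64 = 1.67 pp.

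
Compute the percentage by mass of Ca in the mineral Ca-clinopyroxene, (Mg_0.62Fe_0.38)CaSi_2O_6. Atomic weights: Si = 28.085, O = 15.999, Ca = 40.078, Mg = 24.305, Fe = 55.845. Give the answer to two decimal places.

17.54 wt%

M((Mg_0.62Fe_0.38)CaSi_2O_6) = 228.532 g/mol.
Ca contributes 1 × 40.078 = 40.078 g per mole.
40.078/228.532 = 0.1754 → 17.54%.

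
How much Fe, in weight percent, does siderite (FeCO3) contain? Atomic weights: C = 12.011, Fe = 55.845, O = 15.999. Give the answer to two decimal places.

48.20 weight percent

M(FeCO3) = 115.853 g/mol.
Fe contributes 1 × 55.845 = 55.845 g per mole.
55.845/115.853 = 0.4820 → 48.20%.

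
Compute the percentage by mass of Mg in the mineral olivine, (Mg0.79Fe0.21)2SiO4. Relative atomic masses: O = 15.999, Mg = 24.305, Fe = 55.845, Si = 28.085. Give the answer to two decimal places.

24.95 wt%

Formula mass = 1.58·24.305 + 0.42·55.845 + 1·28.085 + 4·15.999 = 153.938 g/mol, of which 38.402 g is Mg.
So Mg makes up 38.402/153.938 = 0.2495 of the mass, i.e. 24.95%.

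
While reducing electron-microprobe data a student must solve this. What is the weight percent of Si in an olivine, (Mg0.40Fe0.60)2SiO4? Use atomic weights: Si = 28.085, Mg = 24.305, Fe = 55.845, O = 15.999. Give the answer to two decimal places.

15.73 weight percent

Formula mass = 0.80×24.305 + 1.20×55.845 + 1×28.085 + 4×15.999 = 178.539 g/mol, of which 28.085 g is Si.
So Si makes up 28.085/178.539 = 0.1573 of the mass, i.e. 15.73%.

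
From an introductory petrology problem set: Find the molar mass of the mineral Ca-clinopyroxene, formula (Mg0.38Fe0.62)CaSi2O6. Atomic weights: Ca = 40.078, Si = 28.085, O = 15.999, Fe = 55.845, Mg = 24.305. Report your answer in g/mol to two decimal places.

The formula mass is the sum 0.38*24.305 + 0.62*55.845 + 1*40.078 + 2*28.085 + 6*15.999.

236.10 g/mol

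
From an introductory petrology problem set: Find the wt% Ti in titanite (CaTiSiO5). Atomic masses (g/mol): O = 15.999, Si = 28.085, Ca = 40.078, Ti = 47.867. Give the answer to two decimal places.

Molar mass of CaTiSiO5: 1×40.078 + 1×47.867 + 1×28.085 + 5×15.999 = 196.025 g/mol.
Mass of Ti per formula unit: 1 × 47.867 = 47.867 g.
Weight fraction Ti = 47.867 / 196.025 = 0.2442.

24.42 wt%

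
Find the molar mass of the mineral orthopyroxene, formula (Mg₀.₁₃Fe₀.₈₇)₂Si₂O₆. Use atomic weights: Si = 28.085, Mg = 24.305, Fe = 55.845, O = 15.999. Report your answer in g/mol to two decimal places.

Mg: 0.26 × 24.305 = 6.3193
Fe: 1.74 × 55.845 = 97.1703
Si: 2 × 28.085 = 56.1700
O: 6 × 15.999 = 95.9940
Summing the contributions gives the formula mass.

255.65 g/mol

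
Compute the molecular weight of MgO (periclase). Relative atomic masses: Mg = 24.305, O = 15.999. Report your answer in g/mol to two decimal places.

40.30 g/mol

The formula mass is the sum 1(24.305) + 1(15.999).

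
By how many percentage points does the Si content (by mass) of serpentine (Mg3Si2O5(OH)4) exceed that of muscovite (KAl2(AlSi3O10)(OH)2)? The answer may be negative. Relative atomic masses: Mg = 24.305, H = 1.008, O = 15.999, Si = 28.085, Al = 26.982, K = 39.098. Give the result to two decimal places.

-0.88 percentage points

Si in Mg3Si2O5(OH)4: molar mass 277.108 g/mol; 2×28.085 = 56.170 g → 20.27 wt%.
Si in KAl2(AlSi3O10)(OH)2: molar mass 398.303 g/mol; 3×28.085 = 84.255 g → 21.15 wt%.
Difference = 20.27 − 21.15 = -0.88 percentage points.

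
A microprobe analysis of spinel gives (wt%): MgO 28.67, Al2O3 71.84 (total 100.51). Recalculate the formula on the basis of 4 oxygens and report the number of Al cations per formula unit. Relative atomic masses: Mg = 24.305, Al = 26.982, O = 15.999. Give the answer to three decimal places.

28.67 wt% MgO ÷ 40.304 g/mol = 0.71134 mol, giving 0.71134 Mg and 0.71134 O.
71.84 wt% Al2O3 ÷ 101.961 g/mol = 0.70458 mol, giving 1.40916 Al and 2.11374 O.
Oxygen sums to 2.82508; scaling by 4/2.82508 = 1.41589 puts the formula on 4 O.
Al: 1.40916 × 1.41589 = 1.995 atoms per formula unit.

1.995 Al apfu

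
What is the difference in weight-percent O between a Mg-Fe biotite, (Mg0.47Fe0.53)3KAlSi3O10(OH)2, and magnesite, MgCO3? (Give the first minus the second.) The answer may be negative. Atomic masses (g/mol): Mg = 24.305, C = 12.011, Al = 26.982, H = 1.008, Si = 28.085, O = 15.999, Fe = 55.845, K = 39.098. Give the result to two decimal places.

First mineral: 191.988 g O in 467.403 g formula = 41.08 wt% O.
Second mineral: 47.997 g O in 84.313 g formula = 56.93 wt% O.
41.08% − 56.93% gives a difference of -15.85 percentage points.

-15.85 percentage points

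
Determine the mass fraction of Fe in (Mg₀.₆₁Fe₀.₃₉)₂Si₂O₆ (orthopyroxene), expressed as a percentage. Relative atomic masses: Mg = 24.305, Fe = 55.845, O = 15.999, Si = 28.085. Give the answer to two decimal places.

19.33 weight percent

M((Mg₀.₆₁Fe₀.₃₉)₂Si₂O₆) = 225.375 g/mol.
Fe contributes 0.78 × 55.845 = 43.559 g per mole.
43.559/225.375 = 0.1933 → 19.33%.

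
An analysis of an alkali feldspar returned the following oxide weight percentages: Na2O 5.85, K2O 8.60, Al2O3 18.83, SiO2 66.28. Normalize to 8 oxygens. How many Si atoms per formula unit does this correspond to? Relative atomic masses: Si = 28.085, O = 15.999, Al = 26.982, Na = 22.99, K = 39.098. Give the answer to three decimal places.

2.996 Si apfu

Na2O: 5.85/61.979 = 0.09439 mol → 0.18878 mol Na, 0.09439 mol O.
K2O: 8.60/94.195 = 0.09130 mol → 0.18260 mol K, 0.09130 mol O.
Al2O3: 18.83/101.961 = 0.18468 mol → 0.36936 mol Al, 0.55404 mol O.
SiO2: 66.28/60.083 = 1.10314 mol → 1.10314 mol Si, 2.20628 mol O.
Total oxygen = 2.94601 mol. Normalization factor = 8/2.94601 = 2.71554.
Si per 8 O = 1.10314 × 2.71554 = 2.996.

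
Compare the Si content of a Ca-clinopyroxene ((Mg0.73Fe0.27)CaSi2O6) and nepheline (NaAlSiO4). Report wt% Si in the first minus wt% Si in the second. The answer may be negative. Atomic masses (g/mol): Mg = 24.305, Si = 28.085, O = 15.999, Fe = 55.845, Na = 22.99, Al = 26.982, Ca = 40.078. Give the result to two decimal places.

Si in (Mg0.73Fe0.27)CaSi2O6: molar mass 225.063 g/mol; 2×28.085 = 56.170 g → 24.96 wt%.
Si in NaAlSiO4: molar mass 142.053 g/mol; 1×28.085 = 28.085 g → 19.77 wt%.
Difference = 24.96 − 19.77 = 5.19 percentage points.

5.19 percentage points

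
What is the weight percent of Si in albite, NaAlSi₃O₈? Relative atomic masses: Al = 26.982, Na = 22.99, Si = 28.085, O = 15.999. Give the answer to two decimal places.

M(NaAlSi₃O₈) = 262.219 g/mol.
Si contributes 3 × 28.085 = 84.255 g per mole.
84.255/262.219 = 0.3213 → 32.13%.

32.13 weight percent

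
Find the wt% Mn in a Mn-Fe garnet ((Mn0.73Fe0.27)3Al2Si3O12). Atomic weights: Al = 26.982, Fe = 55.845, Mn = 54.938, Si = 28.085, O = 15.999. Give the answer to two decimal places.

24.27 mass %

M((Mn0.73Fe0.27)3Al2Si3O12) = 495.756 g/mol.
Mn contributes 2.19 × 54.938 = 120.314 g per mole.
120.314/495.756 = 0.2427 → 24.27%.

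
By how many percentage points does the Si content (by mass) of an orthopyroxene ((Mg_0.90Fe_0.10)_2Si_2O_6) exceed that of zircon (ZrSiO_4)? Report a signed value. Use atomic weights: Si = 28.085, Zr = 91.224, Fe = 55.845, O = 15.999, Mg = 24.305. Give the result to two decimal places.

11.80 percentage points

First mineral: 56.170 g Si in 207.082 g formula = 27.12 wt% Si.
Second mineral: 28.085 g Si in 183.305 g formula = 15.32 wt% Si.
27.12% − 15.32% gives a difference of 11.80 percentage points.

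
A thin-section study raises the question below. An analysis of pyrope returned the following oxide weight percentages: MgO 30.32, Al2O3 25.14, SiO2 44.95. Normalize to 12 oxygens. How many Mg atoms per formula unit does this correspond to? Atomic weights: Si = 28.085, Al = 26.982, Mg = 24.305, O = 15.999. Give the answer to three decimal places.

3.021 Mg apfu

30.32 wt% MgO ÷ 40.304 g/mol = 0.75228 mol, giving 0.75228 Mg and 0.75228 O.
25.14 wt% Al2O3 ÷ 101.961 g/mol = 0.24656 mol, giving 0.49312 Al and 0.73968 O.
44.95 wt% SiO2 ÷ 60.083 g/mol = 0.74813 mol, giving 0.74813 Si and 1.49626 O.
Oxygen sums to 2.98822; scaling by 12/2.98822 = 4.01577 puts the formula on 12 O.
Mg: 0.75228 × 4.01577 = 3.021 atoms per formula unit.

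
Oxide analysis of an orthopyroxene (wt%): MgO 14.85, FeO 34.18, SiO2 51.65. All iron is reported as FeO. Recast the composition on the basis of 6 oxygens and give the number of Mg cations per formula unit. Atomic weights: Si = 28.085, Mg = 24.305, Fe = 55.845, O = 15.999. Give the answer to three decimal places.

0.862 Mg apfu

MgO: 14.85/40.304 = 0.36845 mol → 0.36845 mol Mg, 0.36845 mol O.
FeO: 34.18/71.844 = 0.47575 mol → 0.47575 mol Fe, 0.47575 mol O.
SiO2: 51.65/60.083 = 0.85964 mol → 0.85964 mol Si, 1.71928 mol O.
Total oxygen = 2.56348 mol. Normalization factor = 6/2.56348 = 2.34057.
Mg per 6 O = 0.36845 × 2.34057 = 0.862.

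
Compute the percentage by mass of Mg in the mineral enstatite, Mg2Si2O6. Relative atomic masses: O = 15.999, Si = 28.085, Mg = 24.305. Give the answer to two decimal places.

24.21 wt%

M(Mg2Si2O6) = 200.774 g/mol.
Mg contributes 2 × 24.305 = 48.610 g per mole.
48.610/200.774 = 0.2421 → 24.21%.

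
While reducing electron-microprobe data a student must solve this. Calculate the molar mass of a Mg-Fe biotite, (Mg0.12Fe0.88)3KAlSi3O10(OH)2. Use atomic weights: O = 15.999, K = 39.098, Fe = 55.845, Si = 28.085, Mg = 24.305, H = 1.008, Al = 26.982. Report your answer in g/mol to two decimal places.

500.52 g/mol

Mg: 0.36 × 24.305 = 8.7498
Fe: 2.64 × 55.845 = 147.4308
K: 1 × 39.098 = 39.0980
Al: 1 × 26.982 = 26.9820
Si: 3 × 28.085 = 84.2550
O: 12 × 15.999 = 191.9880
H: 2 × 1.008 = 2.0160
Summing the contributions gives the formula mass.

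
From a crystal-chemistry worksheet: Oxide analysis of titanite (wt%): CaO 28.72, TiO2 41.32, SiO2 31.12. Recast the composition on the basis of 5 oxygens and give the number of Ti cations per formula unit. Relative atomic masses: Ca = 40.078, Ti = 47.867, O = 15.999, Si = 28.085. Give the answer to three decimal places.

CaO (M=56.077): mol = 0.51215; Ca = 0.51215, O = 0.51215.
TiO2 (M=79.865): mol = 0.51737; Ti = 0.51737, O = 1.03474.
SiO2 (M=60.083): mol = 0.51795; Si = 0.51795, O = 1.03590.
ΣO = 2.58279; factor = 5/ΣO = 1.93589.
Ti apfu = 0.51737 × 1.93589 = 1.002.

1.002 Ti apfu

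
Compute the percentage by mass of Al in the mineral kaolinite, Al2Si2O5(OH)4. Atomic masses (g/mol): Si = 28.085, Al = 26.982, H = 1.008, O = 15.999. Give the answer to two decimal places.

20.90 wt%

Formula mass = 2*26.982 + 2*28.085 + 9*15.999 + 4*1.008 = 258.157 g/mol, of which 53.964 g is Al.
So Al makes up 53.964/258.157 = 0.2090 of the mass, i.e. 20.90%.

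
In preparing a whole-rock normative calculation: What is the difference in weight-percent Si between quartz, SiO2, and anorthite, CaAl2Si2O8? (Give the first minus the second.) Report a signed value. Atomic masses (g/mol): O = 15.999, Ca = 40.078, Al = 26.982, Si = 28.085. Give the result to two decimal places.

26.55 percentage points

Si in SiO2: molar mass 60.083 g/mol; 1×28.085 = 28.085 g → 46.74 wt%.
Si in CaAl2Si2O8: molar mass 278.204 g/mol; 2×28.085 = 56.170 g → 20.19 wt%.
Difference = 46.74 − 20.19 = 26.55 percentage points.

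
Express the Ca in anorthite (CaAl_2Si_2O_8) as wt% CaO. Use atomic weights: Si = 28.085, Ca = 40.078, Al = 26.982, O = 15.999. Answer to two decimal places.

20.16 wt%

Molar mass of CaAl_2Si_2O_8 = 1×40.078 + 2×26.982 + 2×28.085 + 8×15.999 = 278.204 g/mol.
Each formula unit contains 1 Ca, equivalent to 1/1 = 1.0000 mol CaO.
M(CaO) = 1×40.078 + 1×15.999 = 56.077 g/mol.
Mass of CaO per formula unit = 1.0000 × 56.077 = 56.077 g.
CaO wt% = 56.077 / 278.204 × 100 = 20.16%.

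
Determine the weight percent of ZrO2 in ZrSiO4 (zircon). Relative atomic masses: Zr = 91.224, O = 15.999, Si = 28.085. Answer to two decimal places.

M(ZrSiO4) = 183.305 g/mol; M(ZrO2) = 123.222 g/mol.
Moles ZrO2 per formula unit = 1 Zr ÷ 1 = 1.0000.
ZrO2 fraction = (1.0000 × 123.222) / 183.305 = 123.222/183.305 = 0.6722.

67.22 wt%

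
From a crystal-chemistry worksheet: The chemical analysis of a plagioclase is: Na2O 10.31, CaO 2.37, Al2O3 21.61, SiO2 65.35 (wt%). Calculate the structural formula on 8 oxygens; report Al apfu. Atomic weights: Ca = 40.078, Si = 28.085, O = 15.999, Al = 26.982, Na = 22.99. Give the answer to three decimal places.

1.123 Al apfu

10.31 wt% Na2O ÷ 61.979 g/mol = 0.16635 mol, giving 0.33270 Na and 0.16635 O.
2.37 wt% CaO ÷ 56.077 g/mol = 0.04226 mol, giving 0.04226 Ca and 0.04226 O.
21.61 wt% Al2O3 ÷ 101.961 g/mol = 0.21194 mol, giving 0.42388 Al and 0.63582 O.
65.35 wt% SiO2 ÷ 60.083 g/mol = 1.08766 mol, giving 1.08766 Si and 2.17532 O.
Oxygen sums to 3.01975; scaling by 8/3.01975 = 2.64923 puts the formula on 8 O.
Al: 0.42388 × 2.64923 = 1.123 atoms per formula unit.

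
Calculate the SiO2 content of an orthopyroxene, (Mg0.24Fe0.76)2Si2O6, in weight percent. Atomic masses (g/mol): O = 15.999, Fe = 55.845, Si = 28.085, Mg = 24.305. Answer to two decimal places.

48.31 wt%

Formula mass = 248.715 g/mol.
2 Si → 2.0000 mol SiO2 per formula unit; M(SiO2) = 60.083, so SiO2 mass = 120.166 g.
120.166/248.715 × 100 = 48.31 wt%.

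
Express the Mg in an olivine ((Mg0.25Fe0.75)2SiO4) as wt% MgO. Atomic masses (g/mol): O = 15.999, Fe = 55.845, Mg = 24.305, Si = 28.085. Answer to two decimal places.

10.72 wt%

M((Mg0.25Fe0.75)2SiO4) = 188.001 g/mol; M(MgO) = 40.304 g/mol.
Moles MgO per formula unit = 0.50 Mg ÷ 1 = 0.5000.
MgO fraction = (0.5000 × 40.304) / 188.001 = 20.152/188.001 = 0.1072.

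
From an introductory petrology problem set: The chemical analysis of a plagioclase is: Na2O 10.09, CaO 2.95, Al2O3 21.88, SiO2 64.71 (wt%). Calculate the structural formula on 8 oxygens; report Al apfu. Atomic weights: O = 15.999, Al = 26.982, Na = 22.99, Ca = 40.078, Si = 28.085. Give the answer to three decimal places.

Na2O (M=61.979): mol = 0.16280; Na = 0.32560, O = 0.16280.
CaO (M=56.077): mol = 0.05261; Ca = 0.05261, O = 0.05261.
Al2O3 (M=101.961): mol = 0.21459; Al = 0.42918, O = 0.64377.
SiO2 (M=60.083): mol = 1.07701; Si = 1.07701, O = 2.15402.
ΣO = 3.01320; factor = 8/ΣO = 2.65498.
Al apfu = 0.42918 × 2.65498 = 1.139.

1.139 Al apfu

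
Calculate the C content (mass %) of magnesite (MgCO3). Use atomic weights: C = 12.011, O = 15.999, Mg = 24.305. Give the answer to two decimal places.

Formula mass = 1×24.305 + 1×12.011 + 3×15.999 = 84.313 g/mol, of which 12.011 g is C.
So C makes up 12.011/84.313 = 0.1425 of the mass, i.e. 14.25%.

14.25 mass %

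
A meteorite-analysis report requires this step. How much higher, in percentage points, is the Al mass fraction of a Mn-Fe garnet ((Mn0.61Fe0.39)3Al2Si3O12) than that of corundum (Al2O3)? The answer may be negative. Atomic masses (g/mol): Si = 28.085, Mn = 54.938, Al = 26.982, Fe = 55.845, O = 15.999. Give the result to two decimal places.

Al in (Mn0.61Fe0.39)3Al2Si3O12: molar mass 496.082 g/mol; 2×26.982 = 53.964 g → 10.88 wt%.
Al in Al2O3: molar mass 101.961 g/mol; 2×26.982 = 53.964 g → 52.93 wt%.
Difference = 10.88 − 52.93 = -42.05 percentage points.

-42.05 percentage points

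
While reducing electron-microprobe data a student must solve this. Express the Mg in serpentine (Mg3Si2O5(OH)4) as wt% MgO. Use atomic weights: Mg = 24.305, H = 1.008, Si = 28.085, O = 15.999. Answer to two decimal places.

Formula mass = 277.108 g/mol.
3 Mg → 3.0000 mol MgO per formula unit; M(MgO) = 40.304, so MgO mass = 120.912 g.
120.912/277.108 × 100 = 43.63 wt%.

43.63 wt%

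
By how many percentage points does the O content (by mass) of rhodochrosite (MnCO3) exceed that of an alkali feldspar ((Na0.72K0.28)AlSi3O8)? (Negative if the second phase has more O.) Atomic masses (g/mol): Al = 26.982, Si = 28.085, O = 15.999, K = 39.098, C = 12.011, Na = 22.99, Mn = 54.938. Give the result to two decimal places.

-6.23 percentage points

M(MnCO3) = 114.946 g/mol, so wt% O = 47.997/114.946 × 100 = 41.76%.
M((Na0.72K0.28)AlSi3O8) = 266.729 g/mol, so wt% O = 127.992/266.729 × 100 = 47.99%.
41.76 − 47.99 = -6.23 pp.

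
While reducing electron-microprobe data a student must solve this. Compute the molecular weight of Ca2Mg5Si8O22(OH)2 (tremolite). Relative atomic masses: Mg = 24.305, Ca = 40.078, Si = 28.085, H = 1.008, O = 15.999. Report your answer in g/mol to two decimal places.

The formula mass is the sum 2×40.078 + 5×24.305 + 8×28.085 + 24×15.999 + 2×1.008.

812.35 g/mol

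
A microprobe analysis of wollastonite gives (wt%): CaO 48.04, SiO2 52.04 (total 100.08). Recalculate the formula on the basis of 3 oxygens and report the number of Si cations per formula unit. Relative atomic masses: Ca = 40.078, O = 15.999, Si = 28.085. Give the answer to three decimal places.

48.04 wt% CaO ÷ 56.077 g/mol = 0.85668 mol, giving 0.85668 Ca and 0.85668 O.
52.04 wt% SiO2 ÷ 60.083 g/mol = 0.86614 mol, giving 0.86614 Si and 1.73228 O.
Oxygen sums to 2.58896; scaling by 3/2.58896 = 1.15877 puts the formula on 3 O.
Si: 0.86614 × 1.15877 = 1.004 atoms per formula unit.

1.004 Si apfu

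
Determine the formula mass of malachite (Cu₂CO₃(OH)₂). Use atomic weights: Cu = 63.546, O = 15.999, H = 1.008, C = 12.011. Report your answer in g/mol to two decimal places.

Cu: 2 × 63.546 = 127.0920
C: 1 × 12.011 = 12.0110
O: 5 × 15.999 = 79.9950
H: 2 × 1.008 = 2.0160
Summing the contributions gives the formula mass.

221.11 g/mol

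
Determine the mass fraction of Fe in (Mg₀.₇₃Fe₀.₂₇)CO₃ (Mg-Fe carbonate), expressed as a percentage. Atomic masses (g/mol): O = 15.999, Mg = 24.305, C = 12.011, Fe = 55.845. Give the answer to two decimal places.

Formula mass = 0.73·24.305 + 0.27·55.845 + 1·12.011 + 3·15.999 = 92.829 g/mol, of which 15.078 g is Fe.
So Fe makes up 15.078/92.829 = 0.1624 of the mass, i.e. 16.24%.

16.24 weight percent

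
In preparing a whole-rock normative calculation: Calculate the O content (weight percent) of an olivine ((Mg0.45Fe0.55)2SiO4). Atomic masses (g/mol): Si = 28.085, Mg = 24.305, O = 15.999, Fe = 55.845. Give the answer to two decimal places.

Formula mass = 0.90×24.305 + 1.10×55.845 + 1×28.085 + 4×15.999 = 175.385 g/mol, of which 63.996 g is O.
So O makes up 63.996/175.385 = 0.3649 of the mass, i.e. 36.49%.

36.49 weight percent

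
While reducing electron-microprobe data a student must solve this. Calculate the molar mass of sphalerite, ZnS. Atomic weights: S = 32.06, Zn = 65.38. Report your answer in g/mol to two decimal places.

The formula mass is the sum 1(65.38) + 1(32.06).

97.44 g/mol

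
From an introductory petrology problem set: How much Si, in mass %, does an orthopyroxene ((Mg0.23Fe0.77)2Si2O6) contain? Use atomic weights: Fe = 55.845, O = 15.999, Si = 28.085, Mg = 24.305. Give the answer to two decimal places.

Molar mass of (Mg0.23Fe0.77)2Si2O6: 0.46·24.305 + 1.54·55.845 + 2·28.085 + 6·15.999 = 249.346 g/mol.
Mass of Si per formula unit: 2 × 28.085 = 56.170 g.
Weight fraction Si = 56.170 / 249.346 = 0.2253.

22.53 mass %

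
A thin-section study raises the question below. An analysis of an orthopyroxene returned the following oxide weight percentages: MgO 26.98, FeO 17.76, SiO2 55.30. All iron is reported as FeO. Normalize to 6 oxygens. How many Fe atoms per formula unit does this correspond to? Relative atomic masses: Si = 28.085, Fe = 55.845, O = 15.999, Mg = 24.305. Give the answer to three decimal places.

MgO (M=40.304): mol = 0.66941; Mg = 0.66941, O = 0.66941.
FeO (M=71.844): mol = 0.24720; Fe = 0.24720, O = 0.24720.
SiO2 (M=60.083): mol = 0.92039; Si = 0.92039, O = 1.84078.
ΣO = 2.75739; factor = 6/ΣO = 2.17597.
Fe apfu = 0.24720 × 2.17597 = 0.538.

0.538 Fe apfu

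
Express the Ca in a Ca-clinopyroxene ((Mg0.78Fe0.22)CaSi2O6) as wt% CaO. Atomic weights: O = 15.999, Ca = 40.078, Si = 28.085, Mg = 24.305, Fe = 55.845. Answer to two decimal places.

25.09 wt%

Molar mass of (Mg0.78Fe0.22)CaSi2O6 = 0.78*24.305 + 0.22*55.845 + 1*40.078 + 2*28.085 + 6*15.999 = 223.486 g/mol.
Each formula unit contains 1 Ca, equivalent to 1/1 = 1.0000 mol CaO.
M(CaO) = 1×40.078 + 1×15.999 = 56.077 g/mol.
Mass of CaO per formula unit = 1.0000 × 56.077 = 56.077 g.
CaO wt% = 56.077 / 223.486 × 100 = 25.09%.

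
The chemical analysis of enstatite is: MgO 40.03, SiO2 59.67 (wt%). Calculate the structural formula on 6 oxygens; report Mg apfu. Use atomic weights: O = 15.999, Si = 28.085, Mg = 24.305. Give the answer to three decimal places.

2.000 Mg apfu

MgO (M=40.304): mol = 0.99320; Mg = 0.99320, O = 0.99320.
SiO2 (M=60.083): mol = 0.99313; Si = 0.99313, O = 1.98626.
ΣO = 2.97946; factor = 6/ΣO = 2.01379.
Mg apfu = 0.99320 × 2.01379 = 2.000.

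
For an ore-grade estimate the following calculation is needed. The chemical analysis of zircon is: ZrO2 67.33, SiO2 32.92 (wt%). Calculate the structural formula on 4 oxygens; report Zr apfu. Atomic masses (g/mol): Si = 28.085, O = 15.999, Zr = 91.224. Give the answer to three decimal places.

0.999 Zr apfu

ZrO2: 67.33/123.222 = 0.54641 mol → 0.54641 mol Zr, 1.09282 mol O.
SiO2: 32.92/60.083 = 0.54791 mol → 0.54791 mol Si, 1.09582 mol O.
Total oxygen = 2.18864 mol. Normalization factor = 4/2.18864 = 1.82762.
Zr per 4 O = 0.54641 × 1.82762 = 0.999.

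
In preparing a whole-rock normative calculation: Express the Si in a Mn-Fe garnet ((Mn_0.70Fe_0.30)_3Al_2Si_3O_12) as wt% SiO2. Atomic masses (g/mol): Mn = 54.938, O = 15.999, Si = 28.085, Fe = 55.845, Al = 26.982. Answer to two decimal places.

36.35 wt%

M((Mn_0.70Fe_0.30)_3Al_2Si_3O_12) = 495.837 g/mol; M(SiO2) = 60.083 g/mol.
Moles SiO2 per formula unit = 3 Si ÷ 1 = 3.0000.
SiO2 fraction = (3.0000 × 60.083) / 495.837 = 180.249/495.837 = 0.3635.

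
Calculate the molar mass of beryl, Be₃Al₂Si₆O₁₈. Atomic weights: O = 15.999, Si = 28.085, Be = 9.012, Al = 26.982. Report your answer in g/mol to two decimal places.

537.49 g/mol

The formula mass is the sum 3*9.012 + 2*26.982 + 6*28.085 + 18*15.999.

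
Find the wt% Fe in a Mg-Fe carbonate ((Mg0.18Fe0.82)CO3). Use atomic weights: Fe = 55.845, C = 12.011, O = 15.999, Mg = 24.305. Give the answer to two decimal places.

41.56 wt%

Formula mass = 0.18·24.305 + 0.82·55.845 + 1·12.011 + 3·15.999 = 110.176 g/mol, of which 45.793 g is Fe.
So Fe makes up 45.793/110.176 = 0.4156 of the mass, i.e. 41.56%.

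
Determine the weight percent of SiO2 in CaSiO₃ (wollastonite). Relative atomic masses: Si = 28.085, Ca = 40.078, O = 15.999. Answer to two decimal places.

51.72 wt%

Formula mass = 116.160 g/mol.
1 Si → 1.0000 mol SiO2 per formula unit; M(SiO2) = 60.083, so SiO2 mass = 60.083 g.
60.083/116.160 × 100 = 51.72 wt%.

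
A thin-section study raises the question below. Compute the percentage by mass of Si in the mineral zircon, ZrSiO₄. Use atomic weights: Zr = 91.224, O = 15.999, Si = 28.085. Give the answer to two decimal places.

Molar mass of ZrSiO₄: 1*91.224 + 1*28.085 + 4*15.999 = 183.305 g/mol.
Mass of Si per formula unit: 1 × 28.085 = 28.085 g.
Weight fraction Si = 28.085 / 183.305 = 0.1532.

15.32 wt%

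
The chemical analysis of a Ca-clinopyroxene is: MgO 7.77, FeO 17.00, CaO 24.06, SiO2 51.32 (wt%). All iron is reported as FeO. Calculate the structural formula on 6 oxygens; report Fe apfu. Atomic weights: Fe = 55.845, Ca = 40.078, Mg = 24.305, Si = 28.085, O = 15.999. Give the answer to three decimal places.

MgO (M=40.304): mol = 0.19278; Mg = 0.19278, O = 0.19278.
FeO (M=71.844): mol = 0.23662; Fe = 0.23662, O = 0.23662.
CaO (M=56.077): mol = 0.42905; Ca = 0.42905, O = 0.42905.
SiO2 (M=60.083): mol = 0.85415; Si = 0.85415, O = 1.70830.
ΣO = 2.56675; factor = 6/ΣO = 2.33759.
Fe apfu = 0.23662 × 2.33759 = 0.553.

0.553 Fe apfu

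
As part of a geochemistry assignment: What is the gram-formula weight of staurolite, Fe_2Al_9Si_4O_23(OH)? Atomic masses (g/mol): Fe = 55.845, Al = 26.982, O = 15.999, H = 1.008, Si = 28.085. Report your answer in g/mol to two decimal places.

The formula mass is the sum 2×55.845 + 9×26.982 + 4×28.085 + 24×15.999 + 1×1.008.

851.85 g/mol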